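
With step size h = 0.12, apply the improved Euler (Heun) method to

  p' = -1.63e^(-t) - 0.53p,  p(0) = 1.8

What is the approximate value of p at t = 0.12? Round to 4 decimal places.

1.5108

Heun: k1 = f(t_n, p_n); k2 = f(t_n + h, p_n + h·k1); p_{n+1} = p_n + (h/2)·(k1 + k2).
t=0.000000, p=1.800000:
  k1 = f(0.000000, 1.800000) = -2.584000
  k2 = f(0.120000, 1.489920) = -2.235338
  p ← 1.800000 + (0.12/2)·(-2.584000 + (-2.235338)) = 1.510840
p(0.12) ≈ 1.5108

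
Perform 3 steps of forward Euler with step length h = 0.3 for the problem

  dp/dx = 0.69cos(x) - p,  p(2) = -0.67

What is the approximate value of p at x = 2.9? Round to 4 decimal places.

Euler: p_{n+1} = p_n + h·f(x_n, p_n).
x=2.000000, p=-0.670000: f=0.382859 → p ← -0.670000 + 0.3·0.382859 = -0.555142
x=2.300000, p=-0.555142: f=0.095412 → p ← -0.555142 + 0.3·0.095412 = -0.526519
x=2.600000, p=-0.526519: f=-0.064734 → p ← -0.526519 + 0.3·(-0.064734) = -0.545939
p(2.9) ≈ -0.5459

-0.5459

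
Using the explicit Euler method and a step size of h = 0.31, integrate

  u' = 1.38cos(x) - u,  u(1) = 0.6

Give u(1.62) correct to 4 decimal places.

Euler: u_{n+1} = u_n + h·f(x_n, u_n).
x=1.000000, u=0.600000: f=0.145617 → u ← 0.600000 + 0.31·0.145617 = 0.645141
x=1.310000, u=0.645141: f=-0.289308 → u ← 0.645141 + 0.31·(-0.289308) = 0.555456
u(1.62) ≈ 0.5555

0.5555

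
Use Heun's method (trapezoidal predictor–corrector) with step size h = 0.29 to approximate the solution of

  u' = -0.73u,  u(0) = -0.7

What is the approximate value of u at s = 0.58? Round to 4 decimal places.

-0.4601

Heun: k1 = f(s_n, u_n); k2 = f(s_n + h, u_n + h·k1); u_{n+1} = u_n + (h/2)·(k1 + k2).
s=0.000000, u=-0.700000:
  k1 = f(0.000000, -0.700000) = 0.511000
  k2 = f(0.290000, -0.551810) = 0.402821
  u ← -0.700000 + (0.29/2)·(0.511000 + 0.402821) = -0.567496
s=0.290000, u=-0.567496:
  k1 = f(0.290000, -0.567496) = 0.414272
  k2 = f(0.580000, -0.447357) = 0.326571
  u ← -0.567496 + (0.29/2)·(0.414272 + 0.326571) = -0.460074
u(0.58) ≈ -0.4601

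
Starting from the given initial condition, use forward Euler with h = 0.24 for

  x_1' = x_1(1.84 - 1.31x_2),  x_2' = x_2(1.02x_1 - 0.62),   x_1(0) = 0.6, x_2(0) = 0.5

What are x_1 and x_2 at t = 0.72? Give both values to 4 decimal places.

1.2657, 0.5675

Euler on (x_1,x_2): x_1_{n+1} = x_1_n + h·x_1', x_2_{n+1} = x_2_n + h·x_2'.
0.000000: (0.600000, 0.500000); f=(0.711000, -0.004000) → (0.770640, 0.499040)
0.240000: (0.770640, 0.499040); f=(0.914178, 0.082867) → (0.990043, 0.518928)
0.480000: (0.990043, 0.518928); f=(1.148652, 0.202301) → (1.265719, 0.567480)
(x_1(0.72), x_2(0.72)) ≈ (1.2657, 0.5675)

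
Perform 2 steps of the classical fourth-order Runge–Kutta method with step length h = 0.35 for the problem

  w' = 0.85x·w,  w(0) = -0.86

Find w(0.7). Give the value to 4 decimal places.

-1.0591

RK4: k1 = f(x_n, w_n); k2 = f(x_n + h/2, w_n + (h/2)·k1); k3 = f(x_n + h/2, w_n + (h/2)·k2); k4 = f(x_n + h, w_n + h·k3); w_{n+1} = w_n + (h/6)·(k1 + 2k2 + 2k3 + k4).
x=0.000000, w=-0.860000:
  k1 = f(0.000000, -0.860000) = 0.000000
  k2 = f(0.175000, -0.860000) = -0.127925
  k3 = f(0.175000, -0.882387) = -0.131255
  k4 = f(0.350000, -0.905939) = -0.269517
  w ← -0.860000 + (0.35/6)·(k1 + 2k2 + 2k3 + k4) = -0.905959
x=0.350000, w=-0.905959:
  k1 = f(0.350000, -0.905959) = -0.269523
  k2 = f(0.525000, -0.953126) = -0.425332
  k3 = f(0.525000, -0.980393) = -0.437500
  k4 = f(0.700000, -1.059085) = -0.630155
  w ← -0.905959 + (0.35/6)·(k1 + 2k2 + 2k3 + k4) = -1.059105
w(0.7) ≈ -1.0591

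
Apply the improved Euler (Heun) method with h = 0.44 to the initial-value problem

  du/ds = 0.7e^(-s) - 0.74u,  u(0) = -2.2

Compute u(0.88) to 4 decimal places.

Heun: k1 = f(s_n, u_n); k2 = f(s_n + h, u_n + h·k1); u_{n+1} = u_n + (h/2)·(k1 + k2).
s=0.000000, u=-2.200000:
  k1 = f(0.000000, -2.200000) = 2.328000
  k2 = f(0.440000, -1.175680) = 1.320829
  u ← -2.200000 + (0.44/2)·(2.328000 + 1.320829) = -1.397258
s=0.440000, u=-1.397258:
  k1 = f(0.440000, -1.397258) = 1.484796
  k2 = f(0.880000, -0.743947) = 0.840869
  u ← -1.397258 + (0.44/2)·(1.484796 + 0.840869) = -0.885611
u(0.88) ≈ -0.8856

-0.8856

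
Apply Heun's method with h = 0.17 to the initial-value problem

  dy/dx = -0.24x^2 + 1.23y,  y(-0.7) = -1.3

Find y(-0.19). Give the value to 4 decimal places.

-2.4675

Heun: k1 = f(x_n, y_n); k2 = f(x_n + h, y_n + h·k1); y_{n+1} = y_n + (h/2)·(k1 + k2).
x=-0.700000, y=-1.300000:
  k1 = f(-0.700000, -1.300000) = -1.716600
  k2 = f(-0.530000, -1.591822) = -2.025357
  y ← -1.300000 + (0.17/2)·(-1.716600 + (-2.025357)) = -1.618066
x=-0.530000, y=-1.618066:
  k1 = f(-0.530000, -1.618066) = -2.057638
  k2 = f(-0.360000, -1.967865) = -2.451578
  y ← -1.618066 + (0.17/2)·(-2.057638 + (-2.451578)) = -2.001350
x=-0.360000, y=-2.001350:
  k1 = f(-0.360000, -2.001350) = -2.492764
  k2 = f(-0.190000, -2.425120) = -2.991561
  y ← -2.001350 + (0.17/2)·(-2.492764 + (-2.991561)) = -2.467517
y(-0.19) ≈ -2.4675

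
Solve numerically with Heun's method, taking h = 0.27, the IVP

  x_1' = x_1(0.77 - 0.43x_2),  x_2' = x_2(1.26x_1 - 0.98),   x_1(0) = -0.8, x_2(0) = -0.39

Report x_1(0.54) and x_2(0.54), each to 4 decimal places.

Heun on (x_1,x_2): k1 = f(s_n, state_n); k2 = f(s_n + h, state_n + h·k1); state_{n+1} = state_n + (h/2)·(k1 + k2).
0.000000: (-0.800000, -0.390000)
  k1 = (-0.750160, 0.775320)
  predictor → (-1.002543, -0.180664)
  k2 = (-0.849841, 0.405265)
  → (-1.016000, -0.230621)
0.270000: (-1.016000, -0.230621)
  k1 = (-0.883074, 0.521240)
  predictor → (-1.254430, -0.089886)
  k2 = (-1.014396, 0.230161)
  → (-1.272159, -0.129182)
(x_1(0.54), x_2(0.54)) ≈ (-1.2722, -0.1292)

-1.2722, -0.1292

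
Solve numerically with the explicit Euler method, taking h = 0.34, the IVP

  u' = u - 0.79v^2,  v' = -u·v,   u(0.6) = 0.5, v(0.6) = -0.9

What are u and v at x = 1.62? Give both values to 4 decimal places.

Euler on (u,v): u_{n+1} = u_n + h·u', v_{n+1} = v_n + h·v'.
0.600000: (0.500000, -0.900000); f=(-0.139900, 0.450000) → (0.452434, -0.747000)
0.940000: (0.452434, -0.747000); f=(0.011607, 0.337968) → (0.456380, -0.632091)
1.280000: (0.456380, -0.632091); f=(0.140745, 0.288474) → (0.504234, -0.534010)
(u(1.62), v(1.62)) ≈ (0.5042, -0.5340)

0.5042, -0.5340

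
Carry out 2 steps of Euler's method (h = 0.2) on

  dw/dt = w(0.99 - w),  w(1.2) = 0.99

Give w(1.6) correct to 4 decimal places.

Euler: w_{n+1} = w_n + h·f(t_n, w_n).
t=1.200000, w=0.990000: f=0.000000 → w ← 0.990000 + 0.2·0.000000 = 0.990000
t=1.400000, w=0.990000: f=0.000000 → w ← 0.990000 + 0.2·0.000000 = 0.990000
w(1.6) ≈ 0.9900

0.9900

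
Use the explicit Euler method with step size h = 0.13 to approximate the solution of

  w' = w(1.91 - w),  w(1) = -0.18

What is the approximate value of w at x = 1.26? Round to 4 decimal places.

-0.2926

Euler: w_{n+1} = w_n + h·f(x_n, w_n).
x=1.000000, w=-0.180000: f=-0.376200 → w ← -0.180000 + 0.13·(-0.376200) = -0.228906
x=1.130000, w=-0.228906: f=-0.489608 → w ← -0.228906 + 0.13·(-0.489608) = -0.292555
w(1.26) ≈ -0.2926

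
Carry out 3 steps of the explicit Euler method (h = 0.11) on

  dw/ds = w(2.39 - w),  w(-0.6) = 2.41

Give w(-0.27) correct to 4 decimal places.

2.3980

Euler: w_{n+1} = w_n + h·f(s_n, w_n).
s=-0.600000, w=2.410000: f=-0.048200 → w ← 2.410000 + 0.11·(-0.048200) = 2.404698
s=-0.490000, w=2.404698: f=-0.035344 → w ← 2.404698 + 0.11·(-0.035344) = 2.400810
s=-0.380000, w=2.400810: f=-0.025953 → w ← 2.400810 + 0.11·(-0.025953) = 2.397955
w(-0.27) ≈ 2.3980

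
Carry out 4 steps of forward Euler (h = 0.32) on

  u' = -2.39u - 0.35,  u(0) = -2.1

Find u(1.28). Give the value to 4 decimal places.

Euler: u_{n+1} = u_n + h·f(s_n, u_n).
s=0.000000, u=-2.100000: f=4.669000 → u ← -2.100000 + 0.32·4.669000 = -0.605920
s=0.320000, u=-0.605920: f=1.098149 → u ← -0.605920 + 0.32·1.098149 = -0.254512
s=0.640000, u=-0.254512: f=0.258285 → u ← -0.254512 + 0.32·0.258285 = -0.171861
s=0.960000, u=-0.171861: f=0.060749 → u ← -0.171861 + 0.32·0.060749 = -0.152422
u(1.28) ≈ -0.1524

-0.1524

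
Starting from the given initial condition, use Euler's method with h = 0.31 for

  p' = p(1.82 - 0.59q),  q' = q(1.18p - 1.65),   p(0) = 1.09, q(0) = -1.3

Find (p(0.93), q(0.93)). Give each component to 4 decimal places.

6.3416, -2.4556

Euler on (p,q): p_{n+1} = p_n + h·p', q_{n+1} = q_n + h·q'.
0.000000: (1.090000, -1.300000); f=(2.819830, 0.472940) → (1.964147, -1.153389)
0.310000: (1.964147, -1.153389); f=(4.911349, -0.770110) → (3.486665, -1.392123)
0.620000: (3.486665, -1.392123); f=(9.209512, -3.430560) → (6.341614, -2.455596)
(p(0.93), q(0.93)) ≈ (6.3416, -2.4556)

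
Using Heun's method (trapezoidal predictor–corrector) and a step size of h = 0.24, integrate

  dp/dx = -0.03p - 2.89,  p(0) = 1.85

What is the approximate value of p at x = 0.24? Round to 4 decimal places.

Heun: k1 = f(x_n, p_n); k2 = f(x_n + h, p_n + h·k1); p_{n+1} = p_n + (h/2)·(k1 + k2).
x=0.000000, p=1.850000:
  k1 = f(0.000000, 1.850000) = -2.945500
  k2 = f(0.240000, 1.143080) = -2.924292
  p ← 1.850000 + (0.24/2)·(-2.945500 + (-2.924292)) = 1.145625
p(0.24) ≈ 1.1456

1.1456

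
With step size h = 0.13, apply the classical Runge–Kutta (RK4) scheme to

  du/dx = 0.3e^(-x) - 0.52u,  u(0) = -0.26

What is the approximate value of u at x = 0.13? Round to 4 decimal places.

-0.2077

RK4: k1 = f(x_n, u_n); k2 = f(x_n + h/2, u_n + (h/2)·k1); k3 = f(x_n + h/2, u_n + (h/2)·k2); k4 = f(x_n + h, u_n + h·k3); u_{n+1} = u_n + (h/6)·(k1 + 2k2 + 2k3 + k4).
x=0.000000, u=-0.260000:
  k1 = f(0.000000, -0.260000) = 0.435200
  k2 = f(0.065000, -0.231712) = 0.401610
  k3 = f(0.065000, -0.233895) = 0.402746
  k4 = f(0.130000, -0.207643) = 0.371403
  u ← -0.260000 + (0.13/6)·(k1 + 2k2 + 2k3 + k4) = -0.207668
u(0.13) ≈ -0.2077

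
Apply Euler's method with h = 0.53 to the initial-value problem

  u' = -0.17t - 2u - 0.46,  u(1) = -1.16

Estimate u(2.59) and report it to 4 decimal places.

Euler: u_{n+1} = u_n + h·f(t_n, u_n).
t=1.000000, u=-1.160000: f=1.690000 → u ← -1.160000 + 0.53·1.690000 = -0.264300
t=1.530000, u=-0.264300: f=-0.191500 → u ← -0.264300 + 0.53·(-0.191500) = -0.365795
t=2.060000, u=-0.365795: f=-0.078610 → u ← -0.365795 + 0.53·(-0.078610) = -0.407458
u(2.59) ≈ -0.4075

-0.4075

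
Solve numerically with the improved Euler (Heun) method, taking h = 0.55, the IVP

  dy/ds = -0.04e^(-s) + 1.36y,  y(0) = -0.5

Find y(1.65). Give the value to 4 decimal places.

-4.3124

Heun: k1 = f(s_n, y_n); k2 = f(s_n + h, y_n + h·k1); y_{n+1} = y_n + (h/2)·(k1 + k2).
s=0.000000, y=-0.500000:
  k1 = f(0.000000, -0.500000) = -0.720000
  k2 = f(0.550000, -0.896000) = -1.241638
  y ← -0.500000 + (0.55/2)·(-0.720000 + (-1.241638)) = -1.039450
s=0.550000, y=-1.039450:
  k1 = f(0.550000, -1.039450) = -1.436731
  k2 = f(1.100000, -1.829652) = -2.501642
  y ← -1.039450 + (0.55/2)·(-1.436731 + (-2.501642)) = -2.122503
s=1.100000, y=-2.122503:
  k1 = f(1.100000, -2.122503) = -2.899919
  k2 = f(1.650000, -3.717458) = -5.063425
  y ← -2.122503 + (0.55/2)·(-2.899919 + (-5.063425)) = -4.312422
y(1.65) ≈ -4.3124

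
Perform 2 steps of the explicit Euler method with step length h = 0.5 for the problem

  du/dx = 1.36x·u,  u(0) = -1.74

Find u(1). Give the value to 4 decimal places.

Euler: u_{n+1} = u_n + h·f(x_n, u_n).
x=0.000000, u=-1.740000: f=0.000000 → u ← -1.740000 + 0.5·0.000000 = -1.740000
x=0.500000, u=-1.740000: f=-1.183200 → u ← -1.740000 + 0.5·(-1.183200) = -2.331600
u(1) ≈ -2.3316

-2.3316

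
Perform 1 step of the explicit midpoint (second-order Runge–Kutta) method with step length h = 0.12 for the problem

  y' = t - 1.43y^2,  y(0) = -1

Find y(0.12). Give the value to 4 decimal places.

Midpoint: k1 = f(t_n, y_n); k2 = f(t_n + h/2, y_n + (h/2)·k1); y_{n+1} = y_n + h·k2.
t=0.000000, y=-1.000000:
  k1 = f(0.000000, -1.000000) = -1.430000
  k2 = f(0.060000, -1.085800) = -1.625915
  y ← -1.000000 + 0.12·(-1.625915) = -1.195110
y(0.12) ≈ -1.1951

-1.1951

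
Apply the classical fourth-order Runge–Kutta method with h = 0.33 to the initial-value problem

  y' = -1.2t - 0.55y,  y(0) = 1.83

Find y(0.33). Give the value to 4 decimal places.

1.4647

RK4: k1 = f(t_n, y_n); k2 = f(t_n + h/2, y_n + (h/2)·k1); k3 = f(t_n + h/2, y_n + (h/2)·k2); k4 = f(t_n + h, y_n + h·k3); y_{n+1} = y_n + (h/6)·(k1 + 2k2 + 2k3 + k4).
t=0.000000, y=1.830000:
  k1 = f(0.000000, 1.830000) = -1.006500
  k2 = f(0.165000, 1.663928) = -1.113160
  k3 = f(0.165000, 1.646329) = -1.103481
  k4 = f(0.330000, 1.465851) = -1.202218
  y ← 1.830000 + (0.33/6)·(k1 + 2k2 + 2k3 + k4) = 1.464690
y(0.33) ≈ 1.4647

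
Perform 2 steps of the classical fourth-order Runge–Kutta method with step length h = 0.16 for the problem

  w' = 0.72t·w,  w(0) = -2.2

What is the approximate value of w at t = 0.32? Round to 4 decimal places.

-2.2826

RK4: k1 = f(t_n, w_n); k2 = f(t_n + h/2, w_n + (h/2)·k1); k3 = f(t_n + h/2, w_n + (h/2)·k2); k4 = f(t_n + h, w_n + h·k3); w_{n+1} = w_n + (h/6)·(k1 + 2k2 + 2k3 + k4).
t=0.000000, w=-2.200000:
  k1 = f(0.000000, -2.200000) = 0.000000
  k2 = f(0.080000, -2.200000) = -0.126720
  k3 = f(0.080000, -2.210138) = -0.127304
  k4 = f(0.160000, -2.220369) = -0.255786
  w ← -2.200000 + (0.16/6)·(k1 + 2k2 + 2k3 + k4) = -2.220369
t=0.160000, w=-2.220369:
  k1 = f(0.160000, -2.220369) = -0.255786
  k2 = f(0.240000, -2.240832) = -0.387216
  k3 = f(0.240000, -2.251346) = -0.389033
  k4 = f(0.320000, -2.282614) = -0.525914
  w ← -2.220369 + (0.16/6)·(k1 + 2k2 + 2k3 + k4) = -2.282614
w(0.32) ≈ -2.2826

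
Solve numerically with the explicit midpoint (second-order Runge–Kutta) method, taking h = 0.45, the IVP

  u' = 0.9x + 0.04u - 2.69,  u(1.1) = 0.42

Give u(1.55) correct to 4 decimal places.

Midpoint: k1 = f(x_n, u_n); k2 = f(x_n + h/2, u_n + (h/2)·k1); u_{n+1} = u_n + h·k2.
x=1.100000, u=0.420000:
  k1 = f(1.100000, 0.420000) = -1.683200
  k2 = f(1.325000, 0.041280) = -1.495849
  u ← 0.420000 + 0.45·(-1.495849) = -0.253132
u(1.55) ≈ -0.2531

-0.2531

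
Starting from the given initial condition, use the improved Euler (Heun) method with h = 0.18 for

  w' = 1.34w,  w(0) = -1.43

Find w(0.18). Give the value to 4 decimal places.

Heun: k1 = f(t_n, w_n); k2 = f(t_n + h, w_n + h·k1); w_{n+1} = w_n + (h/2)·(k1 + k2).
t=0.000000, w=-1.430000:
  k1 = f(0.000000, -1.430000) = -1.916200
  k2 = f(0.180000, -1.774916) = -2.378387
  w ← -1.430000 + (0.18/2)·(-1.916200 + (-2.378387)) = -1.816513
w(0.18) ≈ -1.8165

-1.8165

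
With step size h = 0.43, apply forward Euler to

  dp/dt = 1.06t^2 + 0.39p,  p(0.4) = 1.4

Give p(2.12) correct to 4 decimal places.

Euler: p_{n+1} = p_n + h·f(t_n, p_n).
t=0.400000, p=1.400000: f=0.715600 → p ← 1.400000 + 0.43·0.715600 = 1.707708
t=0.830000, p=1.707708: f=1.396240 → p ← 1.707708 + 0.43·1.396240 = 2.308091
t=1.260000, p=2.308091: f=2.583012 → p ← 2.308091 + 0.43·2.583012 = 3.418786
t=1.690000, p=3.418786: f=4.360793 → p ← 3.418786 + 0.43·4.360793 = 5.293927
p(2.12) ≈ 5.2939

5.2939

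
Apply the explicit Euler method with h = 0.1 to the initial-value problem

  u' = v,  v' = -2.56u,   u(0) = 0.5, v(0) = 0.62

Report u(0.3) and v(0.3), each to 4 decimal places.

Euler on (u,v): u_{n+1} = u_n + h·u', v_{n+1} = v_n + h·v'.
0.000000: (0.500000, 0.620000); f=(0.620000, -1.280000) → (0.562000, 0.492000)
0.100000: (0.562000, 0.492000); f=(0.492000, -1.438720) → (0.611200, 0.348128)
0.200000: (0.611200, 0.348128); f=(0.348128, -1.564672) → (0.646013, 0.191661)
(u(0.3), v(0.3)) ≈ (0.6460, 0.1917)

0.6460, 0.1917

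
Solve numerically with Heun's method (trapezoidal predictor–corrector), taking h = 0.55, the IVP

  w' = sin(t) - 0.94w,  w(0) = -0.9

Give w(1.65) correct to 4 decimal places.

Heun: k1 = f(t_n, w_n); k2 = f(t_n + h, w_n + h·k1); w_{n+1} = w_n + (h/2)·(k1 + k2).
t=0.000000, w=-0.900000:
  k1 = f(0.000000, -0.900000) = 0.846000
  k2 = f(0.550000, -0.434700) = 0.931305
  w ← -0.900000 + (0.55/2)·(0.846000 + 0.931305) = -0.411241
t=0.550000, w=-0.411241:
  k1 = f(0.550000, -0.411241) = 0.909254
  k2 = f(1.100000, 0.088849) = 0.807690
  w ← -0.411241 + (0.55/2)·(0.909254 + 0.807690) = 0.060918
t=1.100000, w=0.060918:
  k1 = f(1.100000, 0.060918) = 0.833944
  k2 = f(1.650000, 0.519588) = 0.508453
  w ← 0.060918 + (0.55/2)·(0.833944 + 0.508453) = 0.430078
w(1.65) ≈ 0.4301

0.4301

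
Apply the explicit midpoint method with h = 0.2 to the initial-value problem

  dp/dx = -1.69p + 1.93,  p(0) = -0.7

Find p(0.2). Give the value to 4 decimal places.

Midpoint: k1 = f(x_n, p_n); k2 = f(x_n + h/2, p_n + (h/2)·k1); p_{n+1} = p_n + h·k2.
x=0.000000, p=-0.700000:
  k1 = f(0.000000, -0.700000) = 3.113000
  k2 = f(0.100000, -0.388700) = 2.586903
  p ← -0.700000 + 0.2·2.586903 = -0.182619
p(0.2) ≈ -0.1826

-0.1826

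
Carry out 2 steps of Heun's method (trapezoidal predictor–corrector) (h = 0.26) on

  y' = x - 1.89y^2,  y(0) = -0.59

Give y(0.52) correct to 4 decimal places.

-1.0886

Heun: k1 = f(x_n, y_n); k2 = f(x_n + h, y_n + h·k1); y_{n+1} = y_n + (h/2)·(k1 + k2).
x=0.000000, y=-0.590000:
  k1 = f(0.000000, -0.590000) = -0.657909
  k2 = f(0.260000, -0.761056) = -0.834701
  y ← -0.590000 + (0.26/2)·(-0.657909 + (-0.834701)) = -0.784039
x=0.260000, y=-0.784039:
  k1 = f(0.260000, -0.784039) = -0.901816
  k2 = f(0.520000, -1.018511) = -1.440621
  y ← -0.784039 + (0.26/2)·(-0.901816 + (-1.440621)) = -1.088556
y(0.52) ≈ -1.0886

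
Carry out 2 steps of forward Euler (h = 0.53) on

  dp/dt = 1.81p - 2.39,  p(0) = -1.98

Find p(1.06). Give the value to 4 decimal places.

-11.3495

Euler: p_{n+1} = p_n + h·f(t_n, p_n).
t=0.000000, p=-1.980000: f=-5.973800 → p ← -1.980000 + 0.53·(-5.973800) = -5.146114
t=0.530000, p=-5.146114: f=-11.704466 → p ← -5.146114 + 0.53·(-11.704466) = -11.349481
p(1.06) ≈ -11.3495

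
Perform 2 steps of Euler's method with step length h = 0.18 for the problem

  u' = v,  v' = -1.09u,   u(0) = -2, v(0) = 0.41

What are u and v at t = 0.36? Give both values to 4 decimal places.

Euler on (u,v): u_{n+1} = u_n + h·u', v_{n+1} = v_n + h·v'.
0.000000: (-2.000000, 0.410000); f=(0.410000, 2.180000) → (-1.926200, 0.802400)
0.180000: (-1.926200, 0.802400); f=(0.802400, 2.099558) → (-1.781768, 1.180320)
(u(0.36), v(0.36)) ≈ (-1.7818, 1.1803)

-1.7818, 1.1803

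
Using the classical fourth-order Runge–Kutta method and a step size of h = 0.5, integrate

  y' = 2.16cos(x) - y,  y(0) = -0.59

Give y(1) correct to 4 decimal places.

0.8768

RK4: k1 = f(x_n, y_n); k2 = f(x_n + h/2, y_n + (h/2)·k1); k3 = f(x_n + h/2, y_n + (h/2)·k2); k4 = f(x_n + h, y_n + h·k3); y_{n+1} = y_n + (h/6)·(k1 + 2k2 + 2k3 + k4).
x=0.000000, y=-0.590000:
  k1 = f(0.000000, -0.590000) = 2.750000
  k2 = f(0.250000, 0.097500) = 1.995351
  k3 = f(0.250000, -0.091162) = 2.184013
  k4 = f(0.500000, 0.502007) = 1.393572
  y ← -0.590000 + (0.5/6)·(k1 + 2k2 + 2k3 + k4) = 0.451858
x=0.500000, y=0.451858:
  k1 = f(0.500000, 0.451858) = 1.443720
  k2 = f(0.750000, 0.812788) = 0.767660
  k3 = f(0.750000, 0.643773) = 0.936675
  k4 = f(1.000000, 0.920196) = 0.246857
  y ← 0.451858 + (0.5/6)·(k1 + 2k2 + 2k3 + k4) = 0.876795
y(1) ≈ 0.8768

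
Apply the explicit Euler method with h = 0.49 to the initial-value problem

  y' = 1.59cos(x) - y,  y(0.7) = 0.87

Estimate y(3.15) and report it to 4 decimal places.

-0.8279

Euler: y_{n+1} = y_n + h·f(x_n, y_n).
x=0.700000, y=0.870000: f=0.346099 → y ← 0.870000 + 0.49·0.346099 = 1.039589
x=1.190000, y=1.039589: f=-0.448649 → y ← 1.039589 + 0.49·(-0.448649) = 0.819750
x=1.680000, y=0.819750: f=-0.993039 → y ← 0.819750 + 0.49·(-0.993039) = 0.333161
x=2.170000, y=0.333161: f=-1.229897 → y ← 0.333161 + 0.49·(-1.229897) = -0.269489
x=2.660000, y=-0.269489: f=-1.139662 → y ← -0.269489 + 0.49·(-1.139662) = -0.827923
y(3.15) ≈ -0.8279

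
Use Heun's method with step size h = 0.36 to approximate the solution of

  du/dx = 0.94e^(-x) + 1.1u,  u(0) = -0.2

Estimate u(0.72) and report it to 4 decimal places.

0.3347

Heun: k1 = f(x_n, u_n); k2 = f(x_n + h, u_n + h·k1); u_{n+1} = u_n + (h/2)·(k1 + k2).
x=0.000000, u=-0.200000:
  k1 = f(0.000000, -0.200000) = 0.720000
  k2 = f(0.360000, 0.059200) = 0.720936
  u ← -0.200000 + (0.36/2)·(0.720000 + 0.720936) = 0.059368
x=0.360000, u=0.059368:
  k1 = f(0.360000, 0.059368) = 0.721121
  k2 = f(0.720000, 0.318972) = 0.808416
  u ← 0.059368 + (0.36/2)·(0.721121 + 0.808416) = 0.334685
u(0.72) ≈ 0.3347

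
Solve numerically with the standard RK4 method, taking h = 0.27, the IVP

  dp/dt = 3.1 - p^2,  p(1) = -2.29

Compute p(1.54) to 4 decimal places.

-16.6997

RK4: k1 = f(t_n, p_n); k2 = f(t_n + h/2, p_n + (h/2)·k1); k3 = f(t_n + h/2, p_n + (h/2)·k2); k4 = f(t_n + h, p_n + h·k3); p_{n+1} = p_n + (h/6)·(k1 + 2k2 + 2k3 + k4).
t=1.000000, p=-2.290000:
  k1 = f(1.000000, -2.290000) = -2.144100
  k2 = f(1.135000, -2.579454) = -3.553580
  k3 = f(1.135000, -2.769733) = -4.571423
  k4 = f(1.270000, -3.524284) = -9.320579
  p ← -2.290000 + (0.27/6)·(k1 + 2k2 + 2k3 + k4) = -3.537161
t=1.270000, p=-3.537161:
  k1 = f(1.270000, -3.537161) = -9.411507
  k2 = f(1.405000, -4.807714) = -20.014116
  k3 = f(1.405000, -6.239067) = -35.825951
  k4 = f(1.540000, -13.210168) = -171.408530
  p ← -3.537161 + (0.27/6)·(k1 + 2k2 + 2k3 + k4) = -16.699669
p(1.54) ≈ -16.6997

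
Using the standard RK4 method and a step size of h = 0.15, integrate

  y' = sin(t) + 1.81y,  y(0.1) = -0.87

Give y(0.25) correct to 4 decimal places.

-1.1120

RK4: k1 = f(t_n, y_n); k2 = f(t_n + h/2, y_n + (h/2)·k1); k3 = f(t_n + h/2, y_n + (h/2)·k2); k4 = f(t_n + h, y_n + h·k3); y_{n+1} = y_n + (h/6)·(k1 + 2k2 + 2k3 + k4).
t=0.100000, y=-0.870000:
  k1 = f(0.100000, -0.870000) = -1.474867
  k2 = f(0.175000, -0.980615) = -1.600805
  k3 = f(0.175000, -0.990060) = -1.617901
  k4 = f(0.250000, -1.112685) = -1.766556
  y ← -0.870000 + (0.15/6)·(k1 + 2k2 + 2k3 + k4) = -1.111971
y(0.25) ≈ -1.1120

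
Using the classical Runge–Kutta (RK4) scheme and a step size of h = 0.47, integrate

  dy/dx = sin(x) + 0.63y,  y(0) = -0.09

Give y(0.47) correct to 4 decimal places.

-0.0010

RK4: k1 = f(x_n, y_n); k2 = f(x_n + h/2, y_n + (h/2)·k1); k3 = f(x_n + h/2, y_n + (h/2)·k2); k4 = f(x_n + h, y_n + h·k3); y_{n+1} = y_n + (h/6)·(k1 + 2k2 + 2k3 + k4).
x=0.000000, y=-0.090000:
  k1 = f(0.000000, -0.090000) = -0.056700
  k2 = f(0.235000, -0.103324) = 0.167749
  k3 = f(0.235000, -0.050579) = 0.200978
  k4 = f(0.470000, 0.004460) = 0.455696
  y ← -0.090000 + (0.47/6)·(k1 + 2k2 + 2k3 + k4) = -0.000978
y(0.47) ≈ -0.0010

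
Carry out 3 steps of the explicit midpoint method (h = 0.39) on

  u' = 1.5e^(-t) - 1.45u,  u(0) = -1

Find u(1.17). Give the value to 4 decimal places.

0.1736

Midpoint: k1 = f(t_n, u_n); k2 = f(t_n + h/2, u_n + (h/2)·k1); u_{n+1} = u_n + h·k2.
t=0.000000, u=-1.000000:
  k1 = f(0.000000, -1.000000) = 2.950000
  k2 = f(0.195000, -0.424750) = 1.850139
  u ← -1.000000 + 0.39·1.850139 = -0.278446
t=0.390000, u=-0.278446:
  k1 = f(0.390000, -0.278446) = 1.419331
  k2 = f(0.585000, -0.001676) = 0.838089
  u ← -0.278446 + 0.39·0.838089 = 0.048409
t=0.780000, u=0.048409:
  k1 = f(0.780000, 0.048409) = 0.617416
  k2 = f(0.975000, 0.168805) = 0.321021
  u ← 0.048409 + 0.39·0.321021 = 0.173607
u(1.17) ≈ 0.1736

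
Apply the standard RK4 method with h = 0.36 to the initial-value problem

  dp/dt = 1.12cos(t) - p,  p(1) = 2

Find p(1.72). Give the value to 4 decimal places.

1.0674

RK4: k1 = f(t_n, p_n); k2 = f(t_n + h/2, p_n + (h/2)·k1); k3 = f(t_n + h/2, p_n + (h/2)·k2); k4 = f(t_n + h, p_n + h·k3); p_{n+1} = p_n + (h/6)·(k1 + 2k2 + 2k3 + k4).
t=1.000000, p=2.000000:
  k1 = f(1.000000, 2.000000) = -1.394861
  k2 = f(1.180000, 1.748925) = -1.322289
  k3 = f(1.180000, 1.761988) = -1.335352
  k4 = f(1.360000, 1.519273) = -1.284926
  p ← 2.000000 + (0.36/6)·(k1 + 2k2 + 2k3 + k4) = 1.520296
t=1.360000, p=1.520296:
  k1 = f(1.360000, 1.520296) = -1.285948
  k2 = f(1.540000, 1.288825) = -1.254339
  k3 = f(1.540000, 1.294515) = -1.260028
  k4 = f(1.720000, 1.066686) = -1.233174
  p ← 1.520296 + (0.36/6)·(k1 + 2k2 + 2k3 + k4) = 1.067424
p(1.72) ≈ 1.0674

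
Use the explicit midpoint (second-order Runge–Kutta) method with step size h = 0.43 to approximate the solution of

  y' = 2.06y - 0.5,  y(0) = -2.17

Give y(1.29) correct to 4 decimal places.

-28.2830

Midpoint: k1 = f(x_n, y_n); k2 = f(x_n + h/2, y_n + (h/2)·k1); y_{n+1} = y_n + h·k2.
x=0.000000, y=-2.170000:
  k1 = f(0.000000, -2.170000) = -4.970200
  k2 = f(0.215000, -3.238593) = -7.171502
  y ← -2.170000 + 0.43·(-7.171502) = -5.253746
x=0.430000, y=-5.253746:
  k1 = f(0.430000, -5.253746) = -11.322716
  k2 = f(0.645000, -7.688130) = -16.337547
  y ← -5.253746 + 0.43·(-16.337547) = -12.278891
x=0.860000, y=-12.278891:
  k1 = f(0.860000, -12.278891) = -25.794515
  k2 = f(1.075000, -17.824712) = -37.218906
  y ← -12.278891 + 0.43·(-37.218906) = -28.283021
y(1.29) ≈ -28.2830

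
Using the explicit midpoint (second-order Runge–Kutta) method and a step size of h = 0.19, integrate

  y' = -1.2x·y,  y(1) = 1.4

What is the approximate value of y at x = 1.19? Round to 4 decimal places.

Midpoint: k1 = f(x_n, y_n); k2 = f(x_n + h/2, y_n + (h/2)·k1); y_{n+1} = y_n + h·k2.
x=1.000000, y=1.400000:
  k1 = f(1.000000, 1.400000) = -1.680000
  k2 = f(1.095000, 1.240400) = -1.629886
  y ← 1.400000 + 0.19·(-1.629886) = 1.090322
y(1.19) ≈ 1.0903

1.0903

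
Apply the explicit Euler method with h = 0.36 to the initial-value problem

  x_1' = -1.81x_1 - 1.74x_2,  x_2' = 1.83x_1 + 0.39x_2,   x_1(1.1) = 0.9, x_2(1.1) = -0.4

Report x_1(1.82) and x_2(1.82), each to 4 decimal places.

Euler on (x_1,x_2): x_1_{n+1} = x_1_n + h·x_1', x_2_{n+1} = x_2_n + h·x_2'.
1.100000: (0.900000, -0.400000); f=(-0.933000, 1.491000) → (0.564120, 0.136760)
1.460000: (0.564120, 0.136760); f=(-1.259020, 1.085676) → (0.110873, 0.527603)
(x_1(1.82), x_2(1.82)) ≈ (0.1109, 0.5276)

0.1109, 0.5276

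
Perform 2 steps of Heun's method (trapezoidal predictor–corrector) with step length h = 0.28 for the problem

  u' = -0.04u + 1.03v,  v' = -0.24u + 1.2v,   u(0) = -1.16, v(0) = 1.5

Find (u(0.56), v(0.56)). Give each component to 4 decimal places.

0.1059, 3.0428

Heun on (u,v): k1 = f(x_n, state_n); k2 = f(x_n + h, state_n + h·k1); state_{n+1} = state_n + (h/2)·(k1 + k2).
0.000000: (-1.160000, 1.500000)
  k1 = (1.591400, 2.078400)
  predictor → (-0.714408, 2.081952)
  k2 = (2.172987, 2.669800)
  → (-0.632986, 2.164748)
0.280000: (-0.632986, 2.164748)
  k1 = (2.255010, 2.749614)
  predictor → (-0.001583, 2.934640)
  k2 = (3.022743, 3.521948)
  → (0.105900, 3.042767)
(u(0.56), v(0.56)) ≈ (0.1059, 3.0428)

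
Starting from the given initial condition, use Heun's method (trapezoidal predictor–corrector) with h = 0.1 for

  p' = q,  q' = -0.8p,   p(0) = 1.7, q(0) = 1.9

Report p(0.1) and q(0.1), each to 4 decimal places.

Heun on (p,q): k1 = f(t_n, state_n); k2 = f(t_n + h, state_n + h·k1); state_{n+1} = state_n + (h/2)·(k1 + k2).
0.000000: (1.700000, 1.900000)
  k1 = (1.900000, -1.360000)
  predictor → (1.890000, 1.764000)
  k2 = (1.764000, -1.512000)
  → (1.883200, 1.756400)
(p(0.1), q(0.1)) ≈ (1.8832, 1.7564)

1.8832, 1.7564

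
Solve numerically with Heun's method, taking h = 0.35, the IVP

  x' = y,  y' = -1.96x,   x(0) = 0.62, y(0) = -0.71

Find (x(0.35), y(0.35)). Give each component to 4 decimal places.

0.2971, -1.0501

Heun on (x,y): k1 = f(t_n, state_n); k2 = f(t_n + h, state_n + h·k1); state_{n+1} = state_n + (h/2)·(k1 + k2).
0.000000: (0.620000, -0.710000)
  k1 = (-0.710000, -1.215200)
  predictor → (0.371500, -1.135320)
  k2 = (-1.135320, -0.728140)
  → (0.297069, -1.050085)
(x(0.35), y(0.35)) ≈ (0.2971, -1.0501)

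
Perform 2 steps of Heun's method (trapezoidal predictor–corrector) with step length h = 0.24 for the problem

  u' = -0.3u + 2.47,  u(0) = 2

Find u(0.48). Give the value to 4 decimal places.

2.8353

Heun: k1 = f(t_n, u_n); k2 = f(t_n + h, u_n + h·k1); u_{n+1} = u_n + (h/2)·(k1 + k2).
t=0.000000, u=2.000000:
  k1 = f(0.000000, 2.000000) = 1.870000
  k2 = f(0.240000, 2.448800) = 1.735360
  u ← 2.000000 + (0.24/2)·(1.870000 + 1.735360) = 2.432643
t=0.240000, u=2.432643:
  k1 = f(0.240000, 2.432643) = 1.740207
  k2 = f(0.480000, 2.850293) = 1.614912
  u ← 2.432643 + (0.24/2)·(1.740207 + 1.614912) = 2.835258
u(0.48) ≈ 2.8353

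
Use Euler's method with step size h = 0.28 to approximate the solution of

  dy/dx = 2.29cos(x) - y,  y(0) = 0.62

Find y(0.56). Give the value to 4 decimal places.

Euler: y_{n+1} = y_n + h·f(x_n, y_n).
x=0.000000, y=0.620000: f=1.670000 → y ← 0.620000 + 0.28·1.670000 = 1.087600
x=0.280000, y=1.087600: f=1.113217 → y ← 1.087600 + 0.28·1.113217 = 1.399301
y(0.56) ≈ 1.3993

1.3993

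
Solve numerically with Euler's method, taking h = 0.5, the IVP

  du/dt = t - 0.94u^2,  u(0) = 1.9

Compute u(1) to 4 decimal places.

0.4339

Euler: u_{n+1} = u_n + h·f(t_n, u_n).
t=0.000000, u=1.900000: f=-3.393400 → u ← 1.900000 + 0.5·(-3.393400) = 0.203300
t=0.500000, u=0.203300: f=0.461149 → u ← 0.203300 + 0.5·0.461149 = 0.433874
u(1) ≈ 0.4339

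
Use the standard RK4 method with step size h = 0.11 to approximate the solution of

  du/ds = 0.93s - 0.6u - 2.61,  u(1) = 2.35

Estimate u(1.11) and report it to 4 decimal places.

2.0266

RK4: k1 = f(s_n, u_n); k2 = f(s_n + h/2, u_n + (h/2)·k1); k3 = f(s_n + h/2, u_n + (h/2)·k2); k4 = f(s_n + h, u_n + h·k3); u_{n+1} = u_n + (h/6)·(k1 + 2k2 + 2k3 + k4).
s=1.000000, u=2.350000:
  k1 = f(1.000000, 2.350000) = -3.090000
  k2 = f(1.055000, 2.180050) = -2.936880
  k3 = f(1.055000, 2.188472) = -2.941933
  k4 = f(1.110000, 2.026387) = -2.793532
  u ← 2.350000 + (0.11/6)·(k1 + 2k2 + 2k3 + k4) = 2.026579
u(1.11) ≈ 2.0266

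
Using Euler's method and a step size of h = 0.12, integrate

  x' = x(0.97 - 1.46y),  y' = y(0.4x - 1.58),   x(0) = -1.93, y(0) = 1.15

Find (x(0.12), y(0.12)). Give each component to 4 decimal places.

Euler on (x,y): x_{n+1} = x_n + h·x', y_{n+1} = y_n + h·y'.
0.000000: (-1.930000, 1.150000); f=(1.368370, -2.704800) → (-1.765796, 0.825424)
(x(0.12), y(0.12)) ≈ (-1.7658, 0.8254)

-1.7658, 0.8254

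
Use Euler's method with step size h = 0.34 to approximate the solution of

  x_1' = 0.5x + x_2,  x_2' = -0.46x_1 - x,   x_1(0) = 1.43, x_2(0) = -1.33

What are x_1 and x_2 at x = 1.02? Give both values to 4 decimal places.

0.0034, -2.1327

Euler on (x_1,x_2): x_1_{n+1} = x_1_n + h·x_1', x_2_{n+1} = x_2_n + h·x_2'.
0.000000: (1.430000, -1.330000); f=(-1.330000, -0.657800) → (0.977800, -1.553652)
0.340000: (0.977800, -1.553652); f=(-1.383652, -0.789788) → (0.507358, -1.822180)
0.680000: (0.507358, -1.822180); f=(-1.482180, -0.913385) → (0.003417, -2.132731)
(x_1(1.02), x_2(1.02)) ≈ (0.0034, -2.1327)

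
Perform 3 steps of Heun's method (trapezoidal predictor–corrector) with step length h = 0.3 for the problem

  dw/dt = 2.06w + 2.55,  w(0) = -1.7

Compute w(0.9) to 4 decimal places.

Heun: k1 = f(t_n, w_n); k2 = f(t_n + h, w_n + h·k1); w_{n+1} = w_n + (h/2)·(k1 + k2).
t=0.000000, w=-1.700000:
  k1 = f(0.000000, -1.700000) = -0.952000
  k2 = f(0.300000, -1.985600) = -1.540336
  w ← -1.700000 + (0.3/2)·(-0.952000 + (-1.540336)) = -2.073850
t=0.300000, w=-2.073850:
  k1 = f(0.300000, -2.073850) = -1.722132
  k2 = f(0.600000, -2.590490) = -2.786409
  w ← -2.073850 + (0.3/2)·(-1.722132 + (-2.786409)) = -2.750132
t=0.600000, w=-2.750132:
  k1 = f(0.600000, -2.750132) = -3.115271
  k2 = f(0.900000, -3.684713) = -5.040509
  w ← -2.750132 + (0.3/2)·(-3.115271 + (-5.040509)) = -3.973499
w(0.9) ≈ -3.9735

-3.9735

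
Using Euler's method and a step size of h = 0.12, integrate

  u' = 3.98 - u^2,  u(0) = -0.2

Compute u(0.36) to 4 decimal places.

1.1531

Euler: u_{n+1} = u_n + h·f(s_n, u_n).
s=0.000000, u=-0.200000: f=3.940000 → u ← -0.200000 + 0.12·3.940000 = 0.272800
s=0.120000, u=0.272800: f=3.905580 → u ← 0.272800 + 0.12·3.905580 = 0.741470
s=0.240000, u=0.741470: f=3.430223 → u ← 0.741470 + 0.12·3.430223 = 1.153096
u(0.36) ≈ 1.1531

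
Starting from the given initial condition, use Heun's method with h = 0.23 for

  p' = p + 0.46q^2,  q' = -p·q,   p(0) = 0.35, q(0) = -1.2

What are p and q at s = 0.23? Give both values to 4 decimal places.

0.5979, -1.0777

Heun on (p,q): k1 = f(s_n, state_n); k2 = f(s_n + h, state_n + h·k1); state_{n+1} = state_n + (h/2)·(k1 + k2).
0.000000: (0.350000, -1.200000)
  k1 = (1.012400, 0.420000)
  predictor → (0.582852, -1.103400)
  k2 = (1.142898, 0.643119)
  → (0.597859, -1.077741)
(p(0.23), q(0.23)) ≈ (0.5979, -1.0777)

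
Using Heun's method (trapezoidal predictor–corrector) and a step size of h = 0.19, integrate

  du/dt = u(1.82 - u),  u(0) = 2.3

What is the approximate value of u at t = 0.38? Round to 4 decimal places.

2.0396

Heun: k1 = f(t_n, u_n); k2 = f(t_n + h, u_n + h·k1); u_{n+1} = u_n + (h/2)·(k1 + k2).
t=0.000000, u=2.300000:
  k1 = f(0.000000, 2.300000) = -1.104000
  k2 = f(0.190000, 2.090240) = -0.564866
  u ← 2.300000 + (0.19/2)·(-1.104000 + (-0.564866)) = 2.141458
t=0.190000, u=2.141458:
  k1 = f(0.190000, 2.141458) = -0.688388
  k2 = f(0.380000, 2.010664) = -0.383361
  u ← 2.141458 + (0.19/2)·(-0.688388 + (-0.383361)) = 2.039642
u(0.38) ≈ 2.0396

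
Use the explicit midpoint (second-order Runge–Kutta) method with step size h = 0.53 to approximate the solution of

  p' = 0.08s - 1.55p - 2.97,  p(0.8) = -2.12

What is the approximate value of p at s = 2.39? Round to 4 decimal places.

Midpoint: k1 = f(s_n, p_n); k2 = f(s_n + h/2, p_n + (h/2)·k1); p_{n+1} = p_n + h·k2.
s=0.800000, p=-2.120000:
  k1 = f(0.800000, -2.120000) = 0.380000
  k2 = f(1.065000, -2.019300) = 0.245115
  p ← -2.120000 + 0.53·0.245115 = -1.990089
s=1.330000, p=-1.990089:
  k1 = f(1.330000, -1.990089) = 0.221038
  k2 = f(1.595000, -1.931514) = 0.151447
  p ← -1.990089 + 0.53·0.151447 = -1.909822
s=1.860000, p=-1.909822:
  k1 = f(1.860000, -1.909822) = 0.139025
  k2 = f(2.125000, -1.872981) = 0.103120
  p ← -1.909822 + 0.53·0.103120 = -1.855169
p(2.39) ≈ -1.8552

-1.8552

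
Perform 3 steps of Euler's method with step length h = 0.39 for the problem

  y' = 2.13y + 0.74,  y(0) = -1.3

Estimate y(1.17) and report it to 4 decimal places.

-6.1920

Euler: y_{n+1} = y_n + h·f(s_n, y_n).
s=0.000000, y=-1.300000: f=-2.029000 → y ← -1.300000 + 0.39·(-2.029000) = -2.091310
s=0.390000, y=-2.091310: f=-3.714490 → y ← -2.091310 + 0.39·(-3.714490) = -3.539961
s=0.780000, y=-3.539961: f=-6.800117 → y ← -3.539961 + 0.39·(-6.800117) = -6.192007
y(1.17) ≈ -6.1920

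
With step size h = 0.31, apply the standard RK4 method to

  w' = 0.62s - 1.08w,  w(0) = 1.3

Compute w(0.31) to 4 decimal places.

0.9569

RK4: k1 = f(s_n, w_n); k2 = f(s_n + h/2, w_n + (h/2)·k1); k3 = f(s_n + h/2, w_n + (h/2)·k2); k4 = f(s_n + h, w_n + h·k3); w_{n+1} = w_n + (h/6)·(k1 + 2k2 + 2k3 + k4).
s=0.000000, w=1.300000:
  k1 = f(0.000000, 1.300000) = -1.404000
  k2 = f(0.155000, 1.082380) = -1.072870
  k3 = f(0.155000, 1.133705) = -1.128301
  k4 = f(0.310000, 0.950227) = -0.834045
  w ← 1.300000 + (0.31/6)·(k1 + 2k2 + 2k3 + k4) = 0.956913
w(0.31) ≈ 0.9569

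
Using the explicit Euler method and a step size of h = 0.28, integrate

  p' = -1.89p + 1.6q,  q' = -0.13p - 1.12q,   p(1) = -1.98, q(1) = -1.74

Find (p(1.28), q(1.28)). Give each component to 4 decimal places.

Euler on (p,q): p_{n+1} = p_n + h·p', q_{n+1} = q_n + h·q'.
1.000000: (-1.980000, -1.740000); f=(0.958200, 2.206200) → (-1.711704, -1.122264)
(p(1.28), q(1.28)) ≈ (-1.7117, -1.1223)

-1.7117, -1.1223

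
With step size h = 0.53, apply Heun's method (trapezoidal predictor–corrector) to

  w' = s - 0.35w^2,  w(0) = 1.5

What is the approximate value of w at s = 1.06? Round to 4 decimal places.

1.4303

Heun: k1 = f(s_n, w_n); k2 = f(s_n + h, w_n + h·k1); w_{n+1} = w_n + (h/2)·(k1 + k2).
s=0.000000, w=1.500000:
  k1 = f(0.000000, 1.500000) = -0.787500
  k2 = f(0.530000, 1.082625) = 0.119773
  w ← 1.500000 + (0.53/2)·(-0.787500 + 0.119773) = 1.323052
s=0.530000, w=1.323052:
  k1 = f(0.530000, 1.323052) = -0.082664
  k2 = f(1.060000, 1.279241) = 0.487240
  w ← 1.323052 + (0.53/2)·(-0.082664 + 0.487240) = 1.430265
w(1.06) ≈ 1.4303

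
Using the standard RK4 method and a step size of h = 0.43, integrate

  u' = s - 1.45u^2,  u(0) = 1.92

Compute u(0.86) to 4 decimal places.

RK4: k1 = f(s_n, u_n); k2 = f(s_n + h/2, u_n + (h/2)·k1); k3 = f(s_n + h/2, u_n + (h/2)·k2); k4 = f(s_n + h, u_n + h·k3); u_{n+1} = u_n + (h/6)·(k1 + 2k2 + 2k3 + k4).
s=0.000000, u=1.920000:
  k1 = f(0.000000, 1.920000) = -5.345280
  k2 = f(0.215000, 0.770765) = -0.646414
  k3 = f(0.215000, 1.781021) = -4.384452
  k4 = f(0.430000, 0.034686) = 0.428256
  u ← 1.920000 + (0.43/6)·(k1 + 2k2 + 2k3 + k4) = 0.846522
s=0.430000, u=0.846522:
  k1 = f(0.430000, 0.846522) = -0.609070
  k2 = f(0.645000, 0.715572) = -0.097463
  k3 = f(0.645000, 0.825568) = -0.343265
  k4 = f(0.860000, 0.698918) = 0.151694
  u ← 0.846522 + (0.43/6)·(k1 + 2k2 + 2k3 + k4) = 0.750573
u(0.86) ≈ 0.7506

0.7506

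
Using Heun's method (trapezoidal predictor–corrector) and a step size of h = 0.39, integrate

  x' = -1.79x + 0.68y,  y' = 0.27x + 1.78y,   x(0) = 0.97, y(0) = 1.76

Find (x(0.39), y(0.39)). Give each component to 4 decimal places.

Heun on (x,y): k1 = f(t_n, state_n); k2 = f(t_n + h, state_n + h·k1); state_{n+1} = state_n + (h/2)·(k1 + k2).
0.000000: (0.970000, 1.760000)
  k1 = (-0.539500, 3.394700)
  predictor → (0.759595, 3.083933)
  k2 = (0.737399, 5.694491)
  → (1.008590, 3.532392)
(x(0.39), y(0.39)) ≈ (1.0086, 3.5324)

1.0086, 3.5324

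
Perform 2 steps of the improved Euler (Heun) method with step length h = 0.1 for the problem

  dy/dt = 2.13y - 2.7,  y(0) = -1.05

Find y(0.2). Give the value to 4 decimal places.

Heun: k1 = f(t_n, y_n); k2 = f(t_n + h, y_n + h·k1); y_{n+1} = y_n + (h/2)·(k1 + k2).
t=0.000000, y=-1.050000:
  k1 = f(0.000000, -1.050000) = -4.936500
  k2 = f(0.100000, -1.543650) = -5.987974
  y ← -1.050000 + (0.1/2)·(-4.936500 + (-5.987974)) = -1.596224
t=0.100000, y=-1.596224:
  k1 = f(0.100000, -1.596224) = -6.099957
  k2 = f(0.200000, -2.206219) = -7.399247
  y ← -1.596224 + (0.1/2)·(-6.099957 + (-7.399247)) = -2.271184
y(0.2) ≈ -2.2712

-2.2712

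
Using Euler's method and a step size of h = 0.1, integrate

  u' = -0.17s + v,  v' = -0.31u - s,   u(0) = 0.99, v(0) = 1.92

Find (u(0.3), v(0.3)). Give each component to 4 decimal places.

Euler on (u,v): u_{n+1} = u_n + h·u', v_{n+1} = v_n + h·v'.
0.000000: (0.990000, 1.920000); f=(1.920000, -0.306900) → (1.182000, 1.889310)
0.100000: (1.182000, 1.889310); f=(1.872310, -0.466420) → (1.369231, 1.842668)
0.200000: (1.369231, 1.842668); f=(1.808668, -0.624462) → (1.550098, 1.780222)
(u(0.3), v(0.3)) ≈ (1.5501, 1.7802)

1.5501, 1.7802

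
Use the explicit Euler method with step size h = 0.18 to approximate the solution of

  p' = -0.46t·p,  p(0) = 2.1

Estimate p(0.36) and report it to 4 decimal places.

2.0687

Euler: p_{n+1} = p_n + h·f(t_n, p_n).
t=0.000000, p=2.100000: f=0.000000 → p ← 2.100000 + 0.18·0.000000 = 2.100000
t=0.180000, p=2.100000: f=-0.173880 → p ← 2.100000 + 0.18·(-0.173880) = 2.068702
p(0.36) ≈ 2.0687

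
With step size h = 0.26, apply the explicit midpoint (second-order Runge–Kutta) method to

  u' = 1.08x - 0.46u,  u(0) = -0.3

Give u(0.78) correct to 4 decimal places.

0.0861

Midpoint: k1 = f(x_n, u_n); k2 = f(x_n + h/2, u_n + (h/2)·k1); u_{n+1} = u_n + h·k2.
x=0.000000, u=-0.300000:
  k1 = f(0.000000, -0.300000) = 0.138000
  k2 = f(0.130000, -0.282060) = 0.270148
  u ← -0.300000 + 0.26·0.270148 = -0.229762
x=0.260000, u=-0.229762:
  k1 = f(0.260000, -0.229762) = 0.386490
  k2 = f(0.390000, -0.179518) = 0.503778
  u ← -0.229762 + 0.26·0.503778 = -0.098779
x=0.520000, u=-0.098779:
  k1 = f(0.520000, -0.098779) = 0.607038
  k2 = f(0.650000, -0.019864) = 0.711138
  u ← -0.098779 + 0.26·0.711138 = 0.086116
u(0.78) ≈ 0.0861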